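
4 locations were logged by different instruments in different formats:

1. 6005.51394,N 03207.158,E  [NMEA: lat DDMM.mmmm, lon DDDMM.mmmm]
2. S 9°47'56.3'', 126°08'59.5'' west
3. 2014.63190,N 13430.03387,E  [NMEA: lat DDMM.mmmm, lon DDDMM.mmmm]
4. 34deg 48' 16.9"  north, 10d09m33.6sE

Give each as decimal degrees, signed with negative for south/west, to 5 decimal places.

Point 1:
  φ: split at 2 digits → 60° and 5.51394′; 60 + 5.51394/60 = 60.091899
  N → positive
  Longitude: degrees = first 3 digits = 32, minutes = 7.158; 32 + 7.158/60 = 32.119300
  E → positive
Point 2:
  Latitude: 9° + 47/60 + 56.3/3600 = 9 + 0.783333 + 0.015639 = 9.798972
  S → negative
  Lon: 126 + 8/60 + 59.5/3600 = 126.149861
  hemisphere W, so the sign is −
Point 3:
  Latitude: split at 2 digits → 20° and 14.6319′; 20 + 14.6319/60 = 20.243865
  N ⇒ keep positive
  λ: degrees = first 3 digits = 134, minutes = 30.03387; 134 + 30.03387/60 = 134.500565
  E ⇒ keep positive
Point 4:
  Latitude: 34° + 48/60 + 16.9/3600 = 34 + 0.800000 + 0.004694 = 34.804694
  N → positive
  Longitude: 10 + 9/60 + 33.6/3600 = 10.159333
  E ⇒ keep positive

1. 60.09190, 32.11930
2. -9.79897, -126.14986
3. 20.24387, 134.50056
4. 34.80469, 10.15933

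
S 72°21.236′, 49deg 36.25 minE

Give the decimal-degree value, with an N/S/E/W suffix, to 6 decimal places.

Lat: 21.236′ = 0.353933°; total 72.3539333
Longitude: 49 + 36.25/60 = 49.6041667

72.353933° S, 49.604167° E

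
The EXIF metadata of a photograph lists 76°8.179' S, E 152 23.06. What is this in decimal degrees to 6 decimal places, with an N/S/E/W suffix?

φ: 76 + 8.179/60 = 76.1363167
Lon: 152 + 23.06/60 = 152.3843333

76.136317° S, 152.384333° E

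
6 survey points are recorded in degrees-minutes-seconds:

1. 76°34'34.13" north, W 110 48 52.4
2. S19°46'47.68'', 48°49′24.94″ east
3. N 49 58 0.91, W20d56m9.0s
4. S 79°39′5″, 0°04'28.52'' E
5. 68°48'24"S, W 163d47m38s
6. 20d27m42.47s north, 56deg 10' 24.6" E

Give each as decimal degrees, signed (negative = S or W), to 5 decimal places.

Point 1:
  φ: 76° + 34/60 + 34.13/3600 = 76 + 0.566667 + 0.009481 = 76.576147
  N → positive
  Lon: 110 + 48/60 + 52.4/3600 = 110.814556
  W ⇒ negate
Point 2:
  Latitude: 19 + 46/60 + 47.68/3600 = 19.779911
  hemisphere S, so the sign is −
  λ: 48 + 49/60 + 24.94/3600 = 48.823594
  E ⇒ keep positive
Point 3:
  Latitude: 49° + 58/60 + 0.91/3600 = 49 + 0.966667 + 0.000253 = 49.966919
  N → positive
  λ: 20° + 56/60 + 9/3600 = 20 + 0.933333 + 0.002500 = 20.935833
  W → negative
Point 4:
  φ: 79° + 39/60 + 5/3600 = 79 + 0.650000 + 0.001389 = 79.651389
  S ⇒ negate
  Lon: 0 + 4/60 + 28.52/3600 = 0.074589
  E → positive
Point 5:
  Latitude: 68° + 48/60 + 24/3600 = 68 + 0.800000 + 0.006667 = 68.806667
  S → negative
  Lon: 47′ + 38″ = 47.63333′; 163 + 47.63333/60 = 163.793889
  hemisphere W, so the sign is −
Point 6:
  Latitude: 20 + 27/60 + 42.47/3600 = 20.461797
  N ⇒ keep positive
  Longitude: 56° + 10/60 + 24.6/3600 = 56 + 0.166667 + 0.006833 = 56.173500
  E ⇒ keep positive

1. 76.57615, -110.81456
2. -19.77991, 48.82359
3. 49.96692, -20.93583
4. -79.65139, 0.07459
5. -68.80667, -163.79389
6. 20.46180, 56.17350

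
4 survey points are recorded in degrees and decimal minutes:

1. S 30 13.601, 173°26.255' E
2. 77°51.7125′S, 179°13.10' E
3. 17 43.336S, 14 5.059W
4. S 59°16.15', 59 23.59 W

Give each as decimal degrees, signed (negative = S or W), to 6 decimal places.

Point 1:
  Lat: 30 + 13.601/60 = 30.2266833
  S → negative
  λ: 173 + 26.255/60 = 173.4375833
  E → positive
Point 2:
  φ: 77 + 51.7125/60 = 77.8618750
  S ⇒ negate
  λ: 13.1′ = 0.218333°; total 179.2183333
  E ⇒ keep positive
Point 3:
  Latitude: 17 + 43.336/60 = 17.7222667
  hemisphere S, so the sign is −
  Longitude: 14 + 5.059/60 = 14.0843167
  W ⇒ negate
Point 4:
  Lat: 59 + 16.15/60 = 59.2691667
  hemisphere S, so the sign is −
  Lon: 59 + 23.59/60 = 59.3931667
  W ⇒ negate

1. -30.226683, 173.437583
2. -77.861875, 179.218333
3. -17.722267, -14.084317
4. -59.269167, -59.393167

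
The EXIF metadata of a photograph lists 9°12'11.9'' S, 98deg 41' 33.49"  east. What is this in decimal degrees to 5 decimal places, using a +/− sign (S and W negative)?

-9.20331, 98.69264

Latitude: 9° + 12/60 + 11.9/3600 = 9 + 0.200000 + 0.003306 = 9.203306
S → negative
Lon: 98 + 41/60 + 33.49/3600 = 98.692636
E → positive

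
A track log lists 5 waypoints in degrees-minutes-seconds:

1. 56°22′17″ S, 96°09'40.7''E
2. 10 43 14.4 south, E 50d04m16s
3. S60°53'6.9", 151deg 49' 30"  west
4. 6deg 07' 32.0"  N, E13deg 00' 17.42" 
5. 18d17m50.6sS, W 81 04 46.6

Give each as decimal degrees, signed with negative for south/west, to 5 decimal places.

Point 1:
  Latitude: 56° + 22/60 + 17/3600 = 56 + 0.366667 + 0.004722 = 56.371389
  hemisphere S, so the sign is −
  Longitude: 9′ + 40.7″ = 9.67833′; 96 + 9.67833/60 = 96.161306
  E ⇒ keep positive
Point 2:
  Latitude: 10 + 43/60 + 14.4/3600 = 10.720667
  hemisphere S, so the sign is −
  Longitude: 4′ + 16″ = 4.26667′; 50 + 4.26667/60 = 50.071111
  E ⇒ keep positive
Point 3:
  Lat: 60° + 53/60 + 6.9/3600 = 60 + 0.883333 + 0.001917 = 60.885250
  S ⇒ negate
  Lon: 151 + 49/60 + 30/3600 = 151.825000
  hemisphere W, so the sign is −
Point 4:
  φ: 6° + 7/60 + 32/3600 = 6 + 0.116667 + 0.008889 = 6.125556
  N ⇒ keep positive
  Lon: 13 + 0/60 + 17.42/3600 = 13.004839
  E ⇒ keep positive
Point 5:
  Latitude: 18 + 17/60 + 50.6/3600 = 18.297389
  S → negative
  λ: 81 + 4/60 + 46.6/3600 = 81.079611
  hemisphere W, so the sign is −

1. -56.37139, 96.16131
2. -10.72067, 50.07111
3. -60.88525, -151.82500
4. 6.12556, 13.00484
5. -18.29739, -81.07961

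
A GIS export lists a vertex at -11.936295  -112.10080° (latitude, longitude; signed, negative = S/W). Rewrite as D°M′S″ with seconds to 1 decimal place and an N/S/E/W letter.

11°56′10.7″ S, 112°06′2.9″ W

Latitude is negative → S; |value| = 11.936295
Latitude: 0.936295° → 56.17770′; 0.17770 × 60 = 10.662″
Longitude is negative → W; |value| = 112.100800
λ: 0.100800° → 6.04800′; 0.04800 × 60 = 2.880″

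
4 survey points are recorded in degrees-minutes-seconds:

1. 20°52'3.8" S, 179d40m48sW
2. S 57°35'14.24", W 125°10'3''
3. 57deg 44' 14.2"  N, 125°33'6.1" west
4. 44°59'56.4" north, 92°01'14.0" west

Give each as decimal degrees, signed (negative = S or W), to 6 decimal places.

1. -20.867722, -179.680000
2. -57.587289, -125.167500
3. 57.737278, -125.551694
4. 44.999000, -92.020556

Point 1:
  Lat: 20 + 52/60 + 3.8/3600 = 20.8677222
  S ⇒ negate
  Longitude: 40′ + 48″ = 40.80000′; 179 + 40.80000/60 = 179.6800000
  W ⇒ negate
Point 2:
  Lat: 57° + 35/60 + 14.24/3600 = 57 + 0.583333 + 0.003956 = 57.5872889
  hemisphere S, so the sign is −
  λ: 10′ + 3″ = 10.05000′; 125 + 10.05000/60 = 125.1675000
  W ⇒ negate
Point 3:
  φ: 57 + 44/60 + 14.2/3600 = 57.7372778
  N ⇒ keep positive
  λ: 33′ + 6.1″ = 33.10167′; 125 + 33.10167/60 = 125.5516944
  hemisphere W, so the sign is −
Point 4:
  Lat: 44 + 59/60 + 56.4/3600 = 44.9990000
  N → positive
  Longitude: 92° + 1/60 + 14/3600 = 92 + 0.016667 + 0.003889 = 92.0205556
  W → negative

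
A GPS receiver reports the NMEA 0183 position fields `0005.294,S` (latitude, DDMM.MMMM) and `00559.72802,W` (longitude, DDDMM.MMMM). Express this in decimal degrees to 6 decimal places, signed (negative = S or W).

φ: split at 2 digits → 00° and 5.294′; 0 + 5.294/60 = 0.0882333
hemisphere S, so the sign is −
λ: degrees = first 3 digits = 5, minutes = 59.72802; 5 + 59.72802/60 = 5.9954670
W ⇒ negate

-0.088233, -5.995467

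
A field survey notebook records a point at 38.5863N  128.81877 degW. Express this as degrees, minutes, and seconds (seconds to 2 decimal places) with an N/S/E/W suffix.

38°35′10.68″ N, 128°49′7.57″ W

Latitude: whole degrees 38; 35.17800′ → 35′ and 10.6800″
Lon: 0.818770° → 49.12620′; 0.12620 × 60 = 7.5720″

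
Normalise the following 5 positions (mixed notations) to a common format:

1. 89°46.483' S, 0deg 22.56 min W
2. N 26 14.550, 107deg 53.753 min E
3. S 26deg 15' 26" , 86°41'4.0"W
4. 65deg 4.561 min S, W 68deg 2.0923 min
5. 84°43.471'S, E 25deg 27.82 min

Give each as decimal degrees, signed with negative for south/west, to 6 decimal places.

Point 1:
  Lat: 46.483′ = 0.774717°; total 89.7747167
  S ⇒ negate
  Lon: 22.56′ = 0.376000°; total 0.3760000
  W ⇒ negate
Point 2:
  Latitude: 26 + 14.55/60 = 26.2425000
  N → positive
  Lon: 107 + 53.753/60 = 107.8958833
  E ⇒ keep positive
Point 3:
  Latitude: 26° + 15/60 + 26/3600 = 26 + 0.250000 + 0.007222 = 26.2572222
  S ⇒ negate
  Lon: 86° + 41/60 + 4/3600 = 86 + 0.683333 + 0.001111 = 86.6844444
  W ⇒ negate
Point 4:
  φ: 4.561′ = 0.076017°; total 65.0760167
  S → negative
  λ: 68 + 2.0923/60 = 68.0348717
  W ⇒ negate
Point 5:
  φ: 43.471′ = 0.724517°; total 84.7245167
  S ⇒ negate
  Longitude: 25 + 27.82/60 = 25.4636667
  E → positive

1. -89.774717, -0.376000
2. 26.242500, 107.895883
3. -26.257222, -86.684444
4. -65.076017, -68.034872
5. -84.724517, 25.463667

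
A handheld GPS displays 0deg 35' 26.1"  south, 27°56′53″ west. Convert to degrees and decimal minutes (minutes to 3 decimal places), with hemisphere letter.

0° 35.435′ S, 27° 56.883′ W

φ: 35 + 26.1/60 = 35.43500′
Longitude: seconds/60 = 0.88333; minutes = 56 + 0.88333 = 56.88333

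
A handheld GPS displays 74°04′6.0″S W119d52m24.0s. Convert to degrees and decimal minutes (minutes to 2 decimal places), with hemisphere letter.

Latitude: seconds/60 = 0.10000; minutes = 4 + 0.10000 = 4.1000
λ: 52 + 24/60 = 52.4000′

74° 4.10′ S, 119° 52.40′ W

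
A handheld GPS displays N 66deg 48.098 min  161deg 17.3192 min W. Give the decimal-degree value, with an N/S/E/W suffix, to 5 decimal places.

66.80163° N, 161.28865° W

φ: 66 + 48.098/60 = 66.801633
Longitude: 17.3192′ = 0.288653°; total 161.288653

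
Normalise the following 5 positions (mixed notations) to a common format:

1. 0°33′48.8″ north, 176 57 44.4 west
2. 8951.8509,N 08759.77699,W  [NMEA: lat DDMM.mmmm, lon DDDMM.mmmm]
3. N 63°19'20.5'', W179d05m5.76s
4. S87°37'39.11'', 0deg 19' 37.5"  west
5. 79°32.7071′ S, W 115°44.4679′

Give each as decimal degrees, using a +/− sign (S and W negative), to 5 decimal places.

Point 1:
  Latitude: 33′ + 48.8″ = 33.81333′; 0 + 33.81333/60 = 0.563556
  N → positive
  Lon: 176° + 57/60 + 44.4/3600 = 176 + 0.950000 + 0.012333 = 176.962333
  hemisphere W, so the sign is −
Point 2:
  Latitude: degrees = first 2 digits = 89, minutes = 51.8509; 89 + 51.8509/60 = 89.864182
  N → positive
  λ: degrees = first 3 digits = 87, minutes = 59.77699; 87 + 59.77699/60 = 87.996283
  W ⇒ negate
Point 3:
  Lat: 63 + 19/60 + 20.5/3600 = 63.322361
  N → positive
  Lon: 5′ + 5.76″ = 5.09600′; 179 + 5.09600/60 = 179.084933
  W → negative
Point 4:
  Lat: 37′ + 39.11″ = 37.65183′; 87 + 37.65183/60 = 87.627531
  hemisphere S, so the sign is −
  Longitude: 19′ + 37.5″ = 19.62500′; 0 + 19.62500/60 = 0.327083
  W ⇒ negate
Point 5:
  Lat: 79 + 32.7071/60 = 79.545118
  S → negative
  Longitude: 115 + 44.4679/60 = 115.741132
  hemisphere W, so the sign is −

1. 0.56356, -176.96233
2. 89.86418, -87.99628
3. 63.32236, -179.08493
4. -87.62753, -0.32708
5. -79.54512, -115.74113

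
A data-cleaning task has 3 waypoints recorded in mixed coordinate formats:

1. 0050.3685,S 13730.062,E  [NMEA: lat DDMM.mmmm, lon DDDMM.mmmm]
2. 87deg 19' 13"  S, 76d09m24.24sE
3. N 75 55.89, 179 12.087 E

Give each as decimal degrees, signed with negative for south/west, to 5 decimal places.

1. -0.83948, 137.50103
2. -87.32028, 76.15673
3. 75.93150, 179.20145

Point 1:
  Lat: degrees = first 2 digits = 0, minutes = 50.3685; 0 + 50.3685/60 = 0.839475
  S ⇒ negate
  Lon: split at 3 digits → 137° and 30.062′; 137 + 30.062/60 = 137.501033
  E → positive
Point 2:
  φ: 87 + 19/60 + 13/3600 = 87.320278
  S ⇒ negate
  Lon: 9′ + 24.24″ = 9.40400′; 76 + 9.40400/60 = 76.156733
  E → positive
Point 3:
  φ: 55.89′ = 0.931500°; total 75.931500
  N ⇒ keep positive
  Longitude: 12.087′ = 0.201450°; total 179.201450
  E → positive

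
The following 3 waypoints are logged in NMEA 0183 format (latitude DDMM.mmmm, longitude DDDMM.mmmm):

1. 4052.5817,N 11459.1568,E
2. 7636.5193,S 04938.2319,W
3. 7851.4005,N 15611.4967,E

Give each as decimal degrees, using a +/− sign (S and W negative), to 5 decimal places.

Point 1:
  Lat: degrees = first 2 digits = 40, minutes = 52.5817; 40 + 52.5817/60 = 40.876362
  N → positive
  Longitude: split at 3 digits → 114° and 59.1568′; 114 + 59.1568/60 = 114.985947
  E ⇒ keep positive
Point 2:
  φ: split at 2 digits → 76° and 36.5193′; 76 + 36.5193/60 = 76.608655
  hemisphere S, so the sign is −
  Longitude: degrees = first 3 digits = 49, minutes = 38.2319; 49 + 38.2319/60 = 49.637198
  hemisphere W, so the sign is −
Point 3:
  φ: split at 2 digits → 78° and 51.4005′; 78 + 51.4005/60 = 78.856675
  N ⇒ keep positive
  λ: split at 3 digits → 156° and 11.4967′; 156 + 11.4967/60 = 156.191612
  E → positive

1. 40.87636, 114.98595
2. -76.60866, -49.63720
3. 78.85668, 156.19161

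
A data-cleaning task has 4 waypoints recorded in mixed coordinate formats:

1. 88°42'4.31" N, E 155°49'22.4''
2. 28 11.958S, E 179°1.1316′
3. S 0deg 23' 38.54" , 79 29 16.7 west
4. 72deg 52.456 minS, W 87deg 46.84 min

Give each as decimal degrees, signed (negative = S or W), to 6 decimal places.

Point 1:
  Lat: 88 + 42/60 + 4.31/3600 = 88.7011972
  N ⇒ keep positive
  λ: 155° + 49/60 + 22.4/3600 = 155 + 0.816667 + 0.006222 = 155.8228889
  E ⇒ keep positive
Point 2:
  Latitude: 11.958′ = 0.199300°; total 28.1993000
  S → negative
  Lon: 179 + 1.1316/60 = 179.0188600
  E → positive
Point 3:
  Lat: 23′ + 38.54″ = 23.64233′; 0 + 23.64233/60 = 0.3940389
  S ⇒ negate
  Lon: 79 + 29/60 + 16.7/3600 = 79.4879722
  hemisphere W, so the sign is −
Point 4:
  φ: 52.456′ = 0.874267°; total 72.8742667
  S ⇒ negate
  Longitude: 87 + 46.84/60 = 87.7806667
  W → negative

1. 88.701197, 155.822889
2. -28.199300, 179.018860
3. -0.394039, -79.487972
4. -72.874267, -87.780667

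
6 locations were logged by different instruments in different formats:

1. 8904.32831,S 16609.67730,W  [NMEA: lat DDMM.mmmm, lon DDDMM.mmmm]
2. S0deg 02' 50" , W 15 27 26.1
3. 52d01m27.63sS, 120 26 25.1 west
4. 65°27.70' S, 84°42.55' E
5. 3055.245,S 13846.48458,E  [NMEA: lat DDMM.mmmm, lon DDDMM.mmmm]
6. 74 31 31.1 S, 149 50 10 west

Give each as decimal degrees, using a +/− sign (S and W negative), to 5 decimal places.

1. -89.07214, -166.16129
2. -0.04722, -15.45725
3. -52.02434, -120.44031
4. -65.46167, 84.70917
5. -30.92075, 138.77474
6. -74.52531, -149.83611

Point 1:
  Latitude: split at 2 digits → 89° and 4.32831′; 89 + 4.32831/60 = 89.072139
  S → negative
  Longitude: split at 3 digits → 166° and 9.6773′; 166 + 9.6773/60 = 166.161288
  hemisphere W, so the sign is −
Point 2:
  Latitude: 0° + 2/60 + 50/3600 = 0 + 0.033333 + 0.013889 = 0.047222
  S → negative
  λ: 27′ + 26.1″ = 27.43500′; 15 + 27.43500/60 = 15.457250
  W → negative
Point 3:
  Lat: 52° + 1/60 + 27.63/3600 = 52 + 0.016667 + 0.007675 = 52.024342
  S ⇒ negate
  Longitude: 26′ + 25.1″ = 26.41833′; 120 + 26.41833/60 = 120.440306
  W ⇒ negate
Point 4:
  φ: 65 + 27.7/60 = 65.461667
  S → negative
  Lon: 84 + 42.55/60 = 84.709167
  E → positive
Point 5:
  Latitude: degrees = first 2 digits = 30, minutes = 55.245; 30 + 55.245/60 = 30.920750
  hemisphere S, so the sign is −
  Longitude: degrees = first 3 digits = 138, minutes = 46.48458; 138 + 46.48458/60 = 138.774743
  E → positive
Point 6:
  φ: 74 + 31/60 + 31.1/3600 = 74.525306
  S → negative
  Lon: 149 + 50/60 + 10/3600 = 149.836111
  W → negative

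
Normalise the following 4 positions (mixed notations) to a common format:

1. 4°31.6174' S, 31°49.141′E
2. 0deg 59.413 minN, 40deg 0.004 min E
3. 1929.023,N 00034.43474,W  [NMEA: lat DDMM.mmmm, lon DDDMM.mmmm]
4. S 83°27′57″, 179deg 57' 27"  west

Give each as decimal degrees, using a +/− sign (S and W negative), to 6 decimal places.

1. -4.526957, 31.819017
2. 0.990217, 40.000067
3. 19.483717, -0.573912
4. -83.465833, -179.957500

Point 1:
  Lat: 31.6174′ = 0.526957°; total 4.5269567
  S → negative
  Longitude: 49.141′ = 0.819017°; total 31.8190167
  E → positive
Point 2:
  Lat: 0 + 59.413/60 = 0.9902167
  N → positive
  Longitude: 40 + 0.004/60 = 40.0000667
  E → positive
Point 3:
  Latitude: split at 2 digits → 19° and 29.023′; 19 + 29.023/60 = 19.4837167
  N → positive
  Longitude: split at 3 digits → 000° and 34.43474′; 0 + 34.43474/60 = 0.5739123
  hemisphere W, so the sign is −
Point 4:
  Latitude: 83° + 27/60 + 57/3600 = 83 + 0.450000 + 0.015833 = 83.4658333
  S → negative
  λ: 179° + 57/60 + 27/3600 = 179 + 0.950000 + 0.007500 = 179.9575000
  W ⇒ negate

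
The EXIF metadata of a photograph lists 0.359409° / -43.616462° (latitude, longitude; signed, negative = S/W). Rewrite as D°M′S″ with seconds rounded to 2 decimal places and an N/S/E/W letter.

0°21′33.87″ N, 43°36′59.26″ W

Latitude: 0.359409 × 60 = 21.56454′ → 21′, remainder × 60 = 33.8724″
Longitude is negative → W; |value| = 43.616462
Longitude: 0.616462 × 60 = 36.98772′ → 36′, remainder × 60 = 59.2632″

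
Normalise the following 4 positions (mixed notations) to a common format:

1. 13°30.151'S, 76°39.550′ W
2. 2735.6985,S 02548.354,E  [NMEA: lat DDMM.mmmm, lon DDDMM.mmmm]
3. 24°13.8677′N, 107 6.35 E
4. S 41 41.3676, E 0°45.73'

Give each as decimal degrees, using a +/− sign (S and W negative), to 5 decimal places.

1. -13.50252, -76.65917
2. -27.59498, 25.80590
3. 24.23113, 107.10583
4. -41.68946, 0.76217

Point 1:
  φ: 13 + 30.151/60 = 13.502517
  S ⇒ negate
  Lon: 39.55′ = 0.659167°; total 76.659167
  W → negative
Point 2:
  Latitude: degrees = first 2 digits = 27, minutes = 35.6985; 27 + 35.6985/60 = 27.594975
  S → negative
  λ: degrees = first 3 digits = 25, minutes = 48.354; 25 + 48.354/60 = 25.805900
  E ⇒ keep positive
Point 3:
  Latitude: 24 + 13.8677/60 = 24.231128
  N ⇒ keep positive
  Lon: 6.35′ = 0.105833°; total 107.105833
  E → positive
Point 4:
  Lat: 41.3676′ = 0.689460°; total 41.689460
  S → negative
  Longitude: 45.73′ = 0.762167°; total 0.762167
  E ⇒ keep positive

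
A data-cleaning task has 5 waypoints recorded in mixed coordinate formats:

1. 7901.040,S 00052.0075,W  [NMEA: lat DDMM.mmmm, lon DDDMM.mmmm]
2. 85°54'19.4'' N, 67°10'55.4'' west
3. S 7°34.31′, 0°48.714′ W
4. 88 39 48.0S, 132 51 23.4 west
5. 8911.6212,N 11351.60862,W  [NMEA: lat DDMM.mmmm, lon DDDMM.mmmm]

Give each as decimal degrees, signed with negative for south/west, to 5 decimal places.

1. -79.01733, -0.86679
2. 85.90539, -67.18206
3. -7.57183, -0.81190
4. -88.66333, -132.85650
5. 89.19369, -113.86014

Point 1:
  Latitude: split at 2 digits → 79° and 1.04′; 79 + 1.04/60 = 79.017333
  hemisphere S, so the sign is −
  Longitude: degrees = first 3 digits = 0, minutes = 52.0075; 0 + 52.0075/60 = 0.866792
  W ⇒ negate
Point 2:
  Lat: 54′ + 19.4″ = 54.32333′; 85 + 54.32333/60 = 85.905389
  N → positive
  Lon: 67 + 10/60 + 55.4/3600 = 67.182056
  W → negative
Point 3:
  Latitude: 7 + 34.31/60 = 7.571833
  S → negative
  λ: 48.714′ = 0.811900°; total 0.811900
  hemisphere W, so the sign is −
Point 4:
  Latitude: 88° + 39/60 + 48/3600 = 88 + 0.650000 + 0.013333 = 88.663333
  hemisphere S, so the sign is −
  Lon: 132 + 51/60 + 23.4/3600 = 132.856500
  W → negative
Point 5:
  φ: split at 2 digits → 89° and 11.6212′; 89 + 11.6212/60 = 89.193687
  N ⇒ keep positive
  Longitude: degrees = first 3 digits = 113, minutes = 51.60862; 113 + 51.60862/60 = 113.860144
  W ⇒ negate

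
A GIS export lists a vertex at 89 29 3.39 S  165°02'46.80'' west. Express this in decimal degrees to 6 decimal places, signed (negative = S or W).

Latitude: 29′ + 3.39″ = 29.05650′; 89 + 29.05650/60 = 89.4842750
hemisphere S, so the sign is −
Longitude: 2′ + 46.8″ = 2.78000′; 165 + 2.78000/60 = 165.0463333
hemisphere W, so the sign is −

-89.484275, -165.046333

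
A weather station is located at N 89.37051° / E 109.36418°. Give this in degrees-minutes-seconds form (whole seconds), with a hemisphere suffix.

89°22′14″ N, 109°21′51″ E

Latitude: 0.370510° → 22.23060′; 0.23060 × 60 = 13.84″
Lon: 0.364180° → 21.85080′; 0.85080 × 60 = 51.05″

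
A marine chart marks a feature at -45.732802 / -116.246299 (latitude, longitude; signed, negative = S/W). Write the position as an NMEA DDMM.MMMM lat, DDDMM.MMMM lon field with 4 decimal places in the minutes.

Latitude is negative → S; |value| = 45.732802
φ: minutes = (45.732802 − 45) × 60 = 43.968120
Longitude is negative → W; |value| = 116.246299
Longitude: fractional part 0.246299 → 14.777940 minutes

4543.9681,S / 11614.7779,W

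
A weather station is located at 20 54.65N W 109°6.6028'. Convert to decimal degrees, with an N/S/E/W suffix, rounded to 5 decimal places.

φ: 54.65′ = 0.910833°; total 20.910833
Lon: 109 + 6.6028/60 = 109.110047

20.91083° N, 109.11005° W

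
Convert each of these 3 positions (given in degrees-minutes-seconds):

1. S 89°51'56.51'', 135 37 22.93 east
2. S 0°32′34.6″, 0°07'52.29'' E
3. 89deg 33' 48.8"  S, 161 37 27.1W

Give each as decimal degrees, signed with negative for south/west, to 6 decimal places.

1. -89.865697, 135.623036
2. -0.542944, 0.131192
3. -89.563556, -161.624194

Point 1:
  Lat: 51′ + 56.51″ = 51.94183′; 89 + 51.94183/60 = 89.8656972
  S → negative
  λ: 37′ + 22.93″ = 37.38217′; 135 + 37.38217/60 = 135.6230361
  E ⇒ keep positive
Point 2:
  Lat: 32′ + 34.6″ = 32.57667′; 0 + 32.57667/60 = 0.5429444
  S ⇒ negate
  λ: 0° + 7/60 + 52.29/3600 = 0 + 0.116667 + 0.014525 = 0.1311917
  E ⇒ keep positive
Point 3:
  Latitude: 33′ + 48.8″ = 33.81333′; 89 + 33.81333/60 = 89.5635556
  S ⇒ negate
  Lon: 161° + 37/60 + 27.1/3600 = 161 + 0.616667 + 0.007528 = 161.6241944
  hemisphere W, so the sign is −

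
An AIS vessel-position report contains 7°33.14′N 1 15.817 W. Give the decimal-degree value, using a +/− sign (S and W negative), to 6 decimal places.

φ: 33.14′ = 0.552333°; total 7.5523333
N → positive
Longitude: 15.817′ = 0.263617°; total 1.2636167
W ⇒ negate

7.552333, -1.263617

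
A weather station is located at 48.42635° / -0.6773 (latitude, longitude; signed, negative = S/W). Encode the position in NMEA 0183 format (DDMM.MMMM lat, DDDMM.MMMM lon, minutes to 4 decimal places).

4825.5810,N / 00040.6380,W

φ: 48° + 0.426350 × 60 = 48° 25.581000′
Longitude is negative → W; |value| = 0.677300
Longitude: 0° + 0.677300 × 60 = 0° 40.638000′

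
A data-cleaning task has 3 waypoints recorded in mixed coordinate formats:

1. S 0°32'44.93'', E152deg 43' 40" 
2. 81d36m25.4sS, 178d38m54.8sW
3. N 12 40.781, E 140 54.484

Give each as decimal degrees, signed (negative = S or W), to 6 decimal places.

1. -0.545814, 152.727778
2. -81.607056, -178.648556
3. 12.679683, 140.908067

Point 1:
  Latitude: 32′ + 44.93″ = 32.74883′; 0 + 32.74883/60 = 0.5458139
  hemisphere S, so the sign is −
  Longitude: 152 + 43/60 + 40/3600 = 152.7277778
  E → positive
Point 2:
  Latitude: 36′ + 25.4″ = 36.42333′; 81 + 36.42333/60 = 81.6070556
  S → negative
  Lon: 178° + 38/60 + 54.8/3600 = 178 + 0.633333 + 0.015222 = 178.6485556
  hemisphere W, so the sign is −
Point 3:
  φ: 12 + 40.781/60 = 12.6796833
  N ⇒ keep positive
  Longitude: 140 + 54.484/60 = 140.9080667
  E ⇒ keep positive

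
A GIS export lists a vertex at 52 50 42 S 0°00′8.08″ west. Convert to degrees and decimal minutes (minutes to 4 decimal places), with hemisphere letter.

52° 50.7000′ S, 0° 0.1347′ W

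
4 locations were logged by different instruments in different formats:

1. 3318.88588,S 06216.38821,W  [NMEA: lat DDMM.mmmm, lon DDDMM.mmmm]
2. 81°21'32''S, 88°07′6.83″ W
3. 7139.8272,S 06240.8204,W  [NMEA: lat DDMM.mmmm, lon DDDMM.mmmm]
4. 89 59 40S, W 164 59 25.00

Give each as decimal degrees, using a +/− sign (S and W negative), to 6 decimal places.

1. -33.314765, -62.273137
2. -81.358889, -88.118564
3. -71.663787, -62.680340
4. -89.994444, -164.990278

Point 1:
  Lat: split at 2 digits → 33° and 18.88588′; 33 + 18.88588/60 = 33.3147647
  S → negative
  Longitude: split at 3 digits → 062° and 16.38821′; 62 + 16.38821/60 = 62.2731368
  hemisphere W, so the sign is −
Point 2:
  φ: 81° + 21/60 + 32/3600 = 81 + 0.350000 + 0.008889 = 81.3588889
  S ⇒ negate
  λ: 88° + 7/60 + 6.83/3600 = 88 + 0.116667 + 0.001897 = 88.1185639
  W ⇒ negate
Point 3:
  Lat: degrees = first 2 digits = 71, minutes = 39.8272; 71 + 39.8272/60 = 71.6637867
  hemisphere S, so the sign is −
  Longitude: split at 3 digits → 062° and 40.8204′; 62 + 40.8204/60 = 62.6803400
  W → negative
Point 4:
  Latitude: 89 + 59/60 + 40/3600 = 89.9944444
  S → negative
  λ: 164 + 59/60 + 25/3600 = 164.9902778
  hemisphere W, so the sign is −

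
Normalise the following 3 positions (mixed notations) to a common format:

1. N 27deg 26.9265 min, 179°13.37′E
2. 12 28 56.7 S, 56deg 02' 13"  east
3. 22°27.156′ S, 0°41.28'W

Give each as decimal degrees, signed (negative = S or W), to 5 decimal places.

Point 1:
  φ: 27 + 26.9265/60 = 27.448775
  N ⇒ keep positive
  λ: 179 + 13.37/60 = 179.222833
  E ⇒ keep positive
Point 2:
  Lat: 28′ + 56.7″ = 28.94500′; 12 + 28.94500/60 = 12.482417
  hemisphere S, so the sign is −
  λ: 2′ + 13″ = 2.21667′; 56 + 2.21667/60 = 56.036944
  E → positive
Point 3:
  Lat: 27.156′ = 0.452600°; total 22.452600
  S ⇒ negate
  λ: 41.28′ = 0.688000°; total 0.688000
  W ⇒ negate

1. 27.44878, 179.22283
2. -12.48242, 56.03694
3. -22.45260, -0.68800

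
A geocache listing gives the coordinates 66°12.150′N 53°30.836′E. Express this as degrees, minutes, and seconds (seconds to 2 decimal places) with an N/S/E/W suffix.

66°12′9.00″ N, 53°30′50.16″ E

Latitude: 12.15000′ → 12′ and 0.15000 × 60 = 9.0000″
λ: fractional minutes 0.83600 × 60 = 50.1600″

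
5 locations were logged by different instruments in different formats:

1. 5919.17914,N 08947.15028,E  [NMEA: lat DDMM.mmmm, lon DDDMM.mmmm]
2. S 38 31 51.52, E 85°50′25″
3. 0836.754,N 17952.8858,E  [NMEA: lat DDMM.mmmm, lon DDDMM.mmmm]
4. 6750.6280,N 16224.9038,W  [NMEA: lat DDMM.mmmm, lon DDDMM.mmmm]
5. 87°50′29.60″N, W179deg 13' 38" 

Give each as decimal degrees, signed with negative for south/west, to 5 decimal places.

Point 1:
  Latitude: degrees = first 2 digits = 59, minutes = 19.17914; 59 + 19.17914/60 = 59.319652
  N ⇒ keep positive
  Longitude: degrees = first 3 digits = 89, minutes = 47.15028; 89 + 47.15028/60 = 89.785838
  E ⇒ keep positive
Point 2:
  Latitude: 38° + 31/60 + 51.52/3600 = 38 + 0.516667 + 0.014311 = 38.530978
  S ⇒ negate
  λ: 85 + 50/60 + 25/3600 = 85.840278
  E ⇒ keep positive
Point 3:
  Latitude: split at 2 digits → 08° and 36.754′; 8 + 36.754/60 = 8.612567
  N → positive
  Longitude: split at 3 digits → 179° and 52.8858′; 179 + 52.8858/60 = 179.881430
  E ⇒ keep positive
Point 4:
  Latitude: split at 2 digits → 67° and 50.628′; 67 + 50.628/60 = 67.843800
  N ⇒ keep positive
  Lon: degrees = first 3 digits = 162, minutes = 24.9038; 162 + 24.9038/60 = 162.415063
  W ⇒ negate
Point 5:
  φ: 87 + 50/60 + 29.6/3600 = 87.841556
  N ⇒ keep positive
  Lon: 13′ + 38″ = 13.63333′; 179 + 13.63333/60 = 179.227222
  hemisphere W, so the sign is −

1. 59.31965, 89.78584
2. -38.53098, 85.84028
3. 8.61257, 179.88143
4. 67.84380, -162.41506
5. 87.84156, -179.22722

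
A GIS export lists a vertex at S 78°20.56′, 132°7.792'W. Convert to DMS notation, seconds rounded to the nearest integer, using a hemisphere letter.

78°20′34″ S, 132°07′48″ W

Lat: fractional minutes 0.56000 × 60 = 33.60″
λ: 7.79200′ → 7′ and 0.79200 × 60 = 47.52″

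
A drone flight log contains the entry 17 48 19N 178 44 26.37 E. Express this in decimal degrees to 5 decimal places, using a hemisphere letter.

Latitude: 17 + 48/60 + 19/3600 = 17.805278
λ: 178° + 44/60 + 26.37/3600 = 178 + 0.733333 + 0.007325 = 178.740658

17.80528° N, 178.74066° E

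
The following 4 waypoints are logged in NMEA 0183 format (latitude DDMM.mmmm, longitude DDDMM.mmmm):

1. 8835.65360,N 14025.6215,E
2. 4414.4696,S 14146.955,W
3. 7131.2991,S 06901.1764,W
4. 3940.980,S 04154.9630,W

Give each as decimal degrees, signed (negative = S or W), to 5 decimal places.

Point 1:
  Latitude: split at 2 digits → 88° and 35.6536′; 88 + 35.6536/60 = 88.594227
  N → positive
  Longitude: split at 3 digits → 140° and 25.6215′; 140 + 25.6215/60 = 140.427025
  E ⇒ keep positive
Point 2:
  Latitude: split at 2 digits → 44° and 14.4696′; 44 + 14.4696/60 = 44.241160
  S ⇒ negate
  λ: degrees = first 3 digits = 141, minutes = 46.955; 141 + 46.955/60 = 141.782583
  W ⇒ negate
Point 3:
  Lat: split at 2 digits → 71° and 31.2991′; 71 + 31.2991/60 = 71.521652
  hemisphere S, so the sign is −
  Lon: split at 3 digits → 069° and 1.1764′; 69 + 1.1764/60 = 69.019607
  W → negative
Point 4:
  Lat: degrees = first 2 digits = 39, minutes = 40.98; 39 + 40.98/60 = 39.683000
  S ⇒ negate
  Lon: degrees = first 3 digits = 41, minutes = 54.963; 41 + 54.963/60 = 41.916050
  hemisphere W, so the sign is −

1. 88.59423, 140.42703
2. -44.24116, -141.78258
3. -71.52165, -69.01961
4. -39.68300, -41.91605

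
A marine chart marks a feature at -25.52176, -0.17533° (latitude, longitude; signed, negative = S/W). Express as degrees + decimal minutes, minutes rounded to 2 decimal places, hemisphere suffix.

Latitude is negative → S; |value| = 25.521760
φ: fractional part 0.521760 → 31.3056 minutes
Longitude is negative → W; |value| = 0.175330
λ: fractional part 0.175330 → 10.5198 minutes

25° 31.31′ S, 0° 10.52′ W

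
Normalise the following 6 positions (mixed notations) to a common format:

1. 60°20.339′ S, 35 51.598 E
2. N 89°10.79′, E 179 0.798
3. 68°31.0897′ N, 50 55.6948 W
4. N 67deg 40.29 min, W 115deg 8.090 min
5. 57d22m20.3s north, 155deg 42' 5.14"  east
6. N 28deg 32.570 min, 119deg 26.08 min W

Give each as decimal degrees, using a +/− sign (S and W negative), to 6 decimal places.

1. -60.338983, 35.859967
2. 89.179833, 179.013300
3. 68.518162, -50.928247
4. 67.671500, -115.134833
5. 57.372306, 155.701428
6. 28.542833, -119.434667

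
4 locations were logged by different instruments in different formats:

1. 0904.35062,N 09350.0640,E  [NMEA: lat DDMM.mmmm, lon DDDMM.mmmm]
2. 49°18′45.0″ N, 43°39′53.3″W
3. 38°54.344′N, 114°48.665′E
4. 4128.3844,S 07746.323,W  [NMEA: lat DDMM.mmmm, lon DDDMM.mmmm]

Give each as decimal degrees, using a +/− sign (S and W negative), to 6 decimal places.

Point 1:
  Lat: split at 2 digits → 09° and 4.35062′; 9 + 4.35062/60 = 9.0725103
  N → positive
  Lon: split at 3 digits → 093° and 50.064′; 93 + 50.064/60 = 93.8344000
  E → positive
Point 2:
  Latitude: 18′ + 45″ = 18.75000′; 49 + 18.75000/60 = 49.3125000
  N ⇒ keep positive
  Lon: 39′ + 53.3″ = 39.88833′; 43 + 39.88833/60 = 43.6648056
  W → negative
Point 3:
  φ: 38 + 54.344/60 = 38.9057333
  N → positive
  Longitude: 114 + 48.665/60 = 114.8110833
  E ⇒ keep positive
Point 4:
  φ: degrees = first 2 digits = 41, minutes = 28.3844; 41 + 28.3844/60 = 41.4730733
  S ⇒ negate
  Longitude: split at 3 digits → 077° and 46.323′; 77 + 46.323/60 = 77.7720500
  W → negative

1. 9.072510, 93.834400
2. 49.312500, -43.664806
3. 38.905733, 114.811083
4. -41.473073, -77.772050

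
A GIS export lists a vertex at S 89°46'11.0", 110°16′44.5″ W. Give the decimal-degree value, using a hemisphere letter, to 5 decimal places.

Latitude: 89 + 46/60 + 11/3600 = 89.769722
λ: 110 + 16/60 + 44.5/3600 = 110.279028

89.76972° S, 110.27903° W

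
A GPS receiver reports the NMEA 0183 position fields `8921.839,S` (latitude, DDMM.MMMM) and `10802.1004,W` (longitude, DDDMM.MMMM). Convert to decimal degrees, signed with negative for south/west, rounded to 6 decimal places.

-89.363983, -108.035007

Lat: degrees = first 2 digits = 89, minutes = 21.839; 89 + 21.839/60 = 89.3639833
S → negative
Lon: degrees = first 3 digits = 108, minutes = 2.1004; 108 + 2.1004/60 = 108.0350067
W ⇒ negate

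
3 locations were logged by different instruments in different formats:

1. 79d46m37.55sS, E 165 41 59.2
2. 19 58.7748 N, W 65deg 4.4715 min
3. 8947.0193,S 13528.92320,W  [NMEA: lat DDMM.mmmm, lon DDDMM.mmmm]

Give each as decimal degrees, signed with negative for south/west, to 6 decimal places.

Point 1:
  Latitude: 79° + 46/60 + 37.55/3600 = 79 + 0.766667 + 0.010431 = 79.7770972
  S → negative
  Lon: 41′ + 59.2″ = 41.98667′; 165 + 41.98667/60 = 165.6997778
  E → positive
Point 2:
  φ: 58.7748′ = 0.979580°; total 19.9795800
  N ⇒ keep positive
  λ: 65 + 4.4715/60 = 65.0745250
  W → negative
Point 3:
  φ: split at 2 digits → 89° and 47.0193′; 89 + 47.0193/60 = 89.7836550
  S ⇒ negate
  λ: split at 3 digits → 135° and 28.9232′; 135 + 28.9232/60 = 135.4820533
  hemisphere W, so the sign is −

1. -79.777097, 165.699778
2. 19.979580, -65.074525
3. -89.783655, -135.482053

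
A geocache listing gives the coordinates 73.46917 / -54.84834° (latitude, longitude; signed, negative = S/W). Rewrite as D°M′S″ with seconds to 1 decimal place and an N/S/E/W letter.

73°28′9.0″ N, 54°50′54.0″ W

Lat: whole degrees 73; 28.15020′ → 28′ and 9.012″
Longitude is negative → W; |value| = 54.848340
λ: 0.848340° → 50.90040′; 0.90040 × 60 = 54.024″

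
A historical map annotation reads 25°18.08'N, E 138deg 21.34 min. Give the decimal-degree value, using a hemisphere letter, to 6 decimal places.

25.301333° N, 138.355667° E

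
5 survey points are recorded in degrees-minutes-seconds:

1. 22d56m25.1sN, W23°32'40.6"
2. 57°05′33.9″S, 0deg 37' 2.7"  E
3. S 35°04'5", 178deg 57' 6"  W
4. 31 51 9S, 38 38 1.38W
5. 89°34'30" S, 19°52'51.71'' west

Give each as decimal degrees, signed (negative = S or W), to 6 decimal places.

1. 22.940306, -23.544611
2. -57.092750, 0.617417
3. -35.068056, -178.951667
4. -31.852500, -38.633717
5. -89.575000, -19.881031

Point 1:
  Lat: 22° + 56/60 + 25.1/3600 = 22 + 0.933333 + 0.006972 = 22.9403056
  N → positive
  Longitude: 23 + 32/60 + 40.6/3600 = 23.5446111
  hemisphere W, so the sign is −
Point 2:
  Lat: 5′ + 33.9″ = 5.56500′; 57 + 5.56500/60 = 57.0927500
  S ⇒ negate
  λ: 37′ + 2.7″ = 37.04500′; 0 + 37.04500/60 = 0.6174167
  E → positive
Point 3:
  Latitude: 4′ + 5″ = 4.08333′; 35 + 4.08333/60 = 35.0680556
  S → negative
  λ: 178 + 57/60 + 6/3600 = 178.9516667
  W ⇒ negate
Point 4:
  φ: 51′ + 9″ = 51.15000′; 31 + 51.15000/60 = 31.8525000
  S ⇒ negate
  Longitude: 38° + 38/60 + 1.38/3600 = 38 + 0.633333 + 0.000383 = 38.6337167
  hemisphere W, so the sign is −
Point 5:
  φ: 89 + 34/60 + 30/3600 = 89.5750000
  S ⇒ negate
  Longitude: 19 + 52/60 + 51.71/3600 = 19.8810306
  W → negative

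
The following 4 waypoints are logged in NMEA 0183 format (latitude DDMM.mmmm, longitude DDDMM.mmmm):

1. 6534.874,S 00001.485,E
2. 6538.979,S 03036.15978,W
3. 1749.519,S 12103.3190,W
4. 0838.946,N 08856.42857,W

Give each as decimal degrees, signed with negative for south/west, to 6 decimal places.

Point 1:
  Lat: degrees = first 2 digits = 65, minutes = 34.874; 65 + 34.874/60 = 65.5812333
  S → negative
  Longitude: degrees = first 3 digits = 0, minutes = 1.485; 0 + 1.485/60 = 0.0247500
  E ⇒ keep positive
Point 2:
  Latitude: split at 2 digits → 65° and 38.979′; 65 + 38.979/60 = 65.6496500
  hemisphere S, so the sign is −
  λ: split at 3 digits → 030° and 36.15978′; 30 + 36.15978/60 = 30.6026630
  W ⇒ negate
Point 3:
  Latitude: degrees = first 2 digits = 17, minutes = 49.519; 17 + 49.519/60 = 17.8253167
  S ⇒ negate
  Longitude: degrees = first 3 digits = 121, minutes = 3.319; 121 + 3.319/60 = 121.0553167
  W ⇒ negate
Point 4:
  Latitude: split at 2 digits → 08° and 38.946′; 8 + 38.946/60 = 8.6491000
  N → positive
  λ: degrees = first 3 digits = 88, minutes = 56.42857; 88 + 56.42857/60 = 88.9404762
  W → negative

1. -65.581233, 0.024750
2. -65.649650, -30.602663
3. -17.825317, -121.055317
4. 8.649100, -88.940476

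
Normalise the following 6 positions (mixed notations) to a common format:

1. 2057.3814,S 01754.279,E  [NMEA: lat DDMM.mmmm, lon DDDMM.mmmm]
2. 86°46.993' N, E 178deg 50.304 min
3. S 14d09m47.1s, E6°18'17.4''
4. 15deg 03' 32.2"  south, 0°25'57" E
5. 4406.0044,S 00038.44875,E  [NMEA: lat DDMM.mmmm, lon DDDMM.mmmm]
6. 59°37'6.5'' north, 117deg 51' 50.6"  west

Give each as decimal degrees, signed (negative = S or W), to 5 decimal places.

Point 1:
  Latitude: degrees = first 2 digits = 20, minutes = 57.3814; 20 + 57.3814/60 = 20.956357
  S ⇒ negate
  Lon: split at 3 digits → 017° and 54.279′; 17 + 54.279/60 = 17.904650
  E → positive
Point 2:
  Lat: 86 + 46.993/60 = 86.783217
  N → positive
  Lon: 178 + 50.304/60 = 178.838400
  E ⇒ keep positive
Point 3:
  φ: 14° + 9/60 + 47.1/3600 = 14 + 0.150000 + 0.013083 = 14.163083
  hemisphere S, so the sign is −
  Longitude: 6° + 18/60 + 17.4/3600 = 6 + 0.300000 + 0.004833 = 6.304833
  E ⇒ keep positive
Point 4:
  φ: 15 + 3/60 + 32.2/3600 = 15.058944
  S ⇒ negate
  Lon: 25′ + 57″ = 25.95000′; 0 + 25.95000/60 = 0.432500
  E ⇒ keep positive
Point 5:
  Latitude: split at 2 digits → 44° and 6.0044′; 44 + 6.0044/60 = 44.100073
  S ⇒ negate
  λ: degrees = first 3 digits = 0, minutes = 38.44875; 0 + 38.44875/60 = 0.640813
  E → positive
Point 6:
  φ: 37′ + 6.5″ = 37.10833′; 59 + 37.10833/60 = 59.618472
  N → positive
  λ: 51′ + 50.6″ = 51.84333′; 117 + 51.84333/60 = 117.864056
  W → negative

1. -20.95636, 17.90465
2. 86.78322, 178.83840
3. -14.16308, 6.30483
4. -15.05894, 0.43250
5. -44.10007, 0.64081
6. 59.61847, -117.86406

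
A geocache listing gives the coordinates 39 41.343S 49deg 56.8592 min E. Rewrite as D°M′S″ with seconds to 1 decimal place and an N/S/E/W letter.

39°41′20.6″ S, 49°56′51.6″ E

Latitude: 41.34300′ → 41′ and 0.34300 × 60 = 20.580″
λ: fractional minutes 0.85920 × 60 = 51.552″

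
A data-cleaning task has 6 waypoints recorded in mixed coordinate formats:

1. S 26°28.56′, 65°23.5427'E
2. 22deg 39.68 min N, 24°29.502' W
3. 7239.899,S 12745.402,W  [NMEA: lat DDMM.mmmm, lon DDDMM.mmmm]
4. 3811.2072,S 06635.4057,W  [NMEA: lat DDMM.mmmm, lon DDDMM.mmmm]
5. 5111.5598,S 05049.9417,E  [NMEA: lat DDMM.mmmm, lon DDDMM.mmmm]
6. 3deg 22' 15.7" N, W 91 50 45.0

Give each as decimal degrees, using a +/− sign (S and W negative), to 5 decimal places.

Point 1:
  Latitude: 28.56′ = 0.476000°; total 26.476000
  S ⇒ negate
  λ: 23.5427′ = 0.392378°; total 65.392378
  E → positive
Point 2:
  Lat: 22 + 39.68/60 = 22.661333
  N ⇒ keep positive
  Longitude: 29.502′ = 0.491700°; total 24.491700
  W → negative
Point 3:
  Latitude: split at 2 digits → 72° and 39.899′; 72 + 39.899/60 = 72.664983
  S ⇒ negate
  λ: degrees = first 3 digits = 127, minutes = 45.402; 127 + 45.402/60 = 127.756700
  W → negative
Point 4:
  φ: degrees = first 2 digits = 38, minutes = 11.2072; 38 + 11.2072/60 = 38.186787
  S → negative
  Longitude: split at 3 digits → 066° and 35.4057′; 66 + 35.4057/60 = 66.590095
  W ⇒ negate
Point 5:
  Latitude: split at 2 digits → 51° and 11.5598′; 51 + 11.5598/60 = 51.192663
  S → negative
  Longitude: degrees = first 3 digits = 50, minutes = 49.9417; 50 + 49.9417/60 = 50.832362
  E ⇒ keep positive
Point 6:
  Lat: 3° + 22/60 + 15.7/3600 = 3 + 0.366667 + 0.004361 = 3.371028
  N ⇒ keep positive
  Lon: 91 + 50/60 + 45/3600 = 91.845833
  hemisphere W, so the sign is −

1. -26.47600, 65.39238
2. 22.66133, -24.49170
3. -72.66498, -127.75670
4. -38.18679, -66.59010
5. -51.19266, 50.83236
6. 3.37103, -91.84583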